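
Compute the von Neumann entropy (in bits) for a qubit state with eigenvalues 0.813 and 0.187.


S = -p*log2(p) - (1-p)*log2(1-p)
p = 0.8130, 1-p = 0.1870
= -0.8130 * log2(0.8130) - 0.1870 * log2(0.1870)
= -(-0.2428) - (-0.4523)
= 0.6952

0.6952


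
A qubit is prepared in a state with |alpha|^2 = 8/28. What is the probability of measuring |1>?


|alpha|^2 = 8/28 = 0.2857
|beta|^2 = 1 - 8/28 = 20/28 = 0.7143
P(|1>) = |beta|^2 = 0.7143

0.7143


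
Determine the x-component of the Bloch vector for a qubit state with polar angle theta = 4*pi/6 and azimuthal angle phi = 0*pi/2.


theta = 2.0944, phi = 0.0000
r_x = sin(theta)*cos(phi) = 0.8660 * 1.0000
r_x = 0.8660

0.8660


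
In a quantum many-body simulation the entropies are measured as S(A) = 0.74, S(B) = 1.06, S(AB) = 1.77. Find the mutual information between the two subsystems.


I(A:B) = S(A) + S(B) - S(AB)
= 0.74 + 1.06 - 1.77
= 0.0300

0.0300


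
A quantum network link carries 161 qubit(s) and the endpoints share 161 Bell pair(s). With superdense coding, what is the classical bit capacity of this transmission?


Superdense coding allows 2 classical bits per shared entangled pair.
161 pair(s) -> 2 * 161 = 322 classical bits

322


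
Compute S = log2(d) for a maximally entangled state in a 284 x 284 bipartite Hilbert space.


For a maximally entangled state in d x d:
S = log2(d) = log2(284)
= 8.1497

8.1497


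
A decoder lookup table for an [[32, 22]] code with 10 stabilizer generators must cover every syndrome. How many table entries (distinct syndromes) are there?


Each stabilizer generator gives a binary (+1 or -1) measurement outcome.
With 10 independent generators:
Total syndromes = 2^10
= 1024

1024


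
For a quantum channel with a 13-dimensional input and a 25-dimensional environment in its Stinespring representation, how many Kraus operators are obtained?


Tracing out the environment in an orthonormal basis {|i>_E} gives Kraus operators K_i = <i|_E U |0>_E.
Number of Kraus operators = dim(H_env) = d_env
= 25

25


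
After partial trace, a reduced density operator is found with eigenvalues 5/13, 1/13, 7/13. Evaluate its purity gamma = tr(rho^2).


tr(rho^2) = sum of eigenvalues squared
= (5/13)^2 + (1/13)^2 + (7/13)^2
= (25 + 1 + 49) / 169
= 75/169
= 0.4438

0.4438


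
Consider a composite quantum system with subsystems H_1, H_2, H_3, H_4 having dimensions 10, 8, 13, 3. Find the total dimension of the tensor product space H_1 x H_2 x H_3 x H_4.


dim(H_1 x H_2 x H_3 x H_4) = 10 * 8 * 13 * 3
= 80 * 13 * 3
= 1040 * 3
= 3120

3120


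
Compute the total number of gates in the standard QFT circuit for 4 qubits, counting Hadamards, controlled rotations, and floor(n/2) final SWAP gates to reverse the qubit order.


Hadamard gates: 4
Controlled rotations: n*(n-1)/2 = 4*3/2 = 6
SWAP gates: floor(n/2) = floor(4/2) = 2
Total = 4 + 6 + 2
= 12

12


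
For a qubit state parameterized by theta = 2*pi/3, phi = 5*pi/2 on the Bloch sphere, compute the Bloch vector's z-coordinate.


theta = 2.0944, phi = 7.8540
r_z = cos(theta) = -0.5000

-0.5000


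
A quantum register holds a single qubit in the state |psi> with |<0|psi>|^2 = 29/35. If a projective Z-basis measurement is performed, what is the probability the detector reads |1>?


|alpha|^2 = 29/35 = 0.8286
|beta|^2 = 1 - 29/35 = 6/35 = 0.1714
P(|1>) = |beta|^2 = 0.1714

0.1714


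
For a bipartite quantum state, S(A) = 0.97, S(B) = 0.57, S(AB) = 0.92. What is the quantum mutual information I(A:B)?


I(A:B) = S(A) + S(B) - S(AB)
= 0.97 + 0.57 - 0.92
= 0.6200

0.6200


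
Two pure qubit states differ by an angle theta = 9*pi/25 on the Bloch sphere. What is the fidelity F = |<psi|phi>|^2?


For states separated by angle theta on Bloch sphere:
F = cos^2(theta/2)
theta = 9*pi/25 = 1.1310
theta/2 = 0.5655
cos(theta/2) = 0.8443
F = 0.7129

0.7129


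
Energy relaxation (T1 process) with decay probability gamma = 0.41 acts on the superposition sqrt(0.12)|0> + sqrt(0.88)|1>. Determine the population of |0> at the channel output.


For amplitude damping with parameter gamma on state sqrt(a)|0> + sqrt(b)|1>:
alpha^2 = 0.12, beta^2 = 0.88
P(|0>) = alpha^2 + gamma * beta^2
= 0.12 + 0.41 * 0.88
= 0.12 + 0.3608
= 0.4808

0.4808


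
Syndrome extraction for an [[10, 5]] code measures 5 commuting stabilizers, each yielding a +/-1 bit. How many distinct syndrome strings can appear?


Each stabilizer generator gives a binary (+1 or -1) measurement outcome.
With 5 independent generators:
Total syndromes = 2^5
= 32

32


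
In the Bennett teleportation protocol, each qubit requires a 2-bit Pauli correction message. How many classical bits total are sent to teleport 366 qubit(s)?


Quantum teleportation requires 2 classical bits per qubit teleported.
366 qubit(s) -> 2 * 366 = 732 classical bits

732


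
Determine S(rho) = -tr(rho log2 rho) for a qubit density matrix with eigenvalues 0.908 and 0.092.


S = -p*log2(p) - (1-p)*log2(1-p)
p = 0.9080, 1-p = 0.0920
= -0.9080 * log2(0.9080) - 0.0920 * log2(0.0920)
= -(-0.1264) - (-0.3167)
= 0.4431

0.4431


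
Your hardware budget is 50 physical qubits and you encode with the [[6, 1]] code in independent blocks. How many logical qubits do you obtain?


Each code block uses 6 physical qubits for 1 logical qubit(s).
Number of complete blocks = floor(50 / 6) = 8
Logical qubits = 8 * 1
= 8

8


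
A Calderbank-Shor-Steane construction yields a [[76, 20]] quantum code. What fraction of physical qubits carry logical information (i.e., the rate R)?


Code rate R = k/n
= 20/76
= 0.2632

0.2632


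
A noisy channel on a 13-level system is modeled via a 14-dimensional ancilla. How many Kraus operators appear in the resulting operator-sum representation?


Tracing out the environment in an orthonormal basis {|i>_E} gives Kraus operators K_i = <i|_E U |0>_E.
Number of Kraus operators = dim(H_env) = d_env
= 14

14


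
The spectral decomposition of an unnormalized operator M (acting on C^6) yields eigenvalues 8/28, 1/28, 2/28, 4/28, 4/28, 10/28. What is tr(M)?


tr(M) = sum of eigenvalues
= 8/28 + 1/28 + 2/28 + 4/28 + 4/28 + 10/28
= 29/28
= 1.0357

1.0357


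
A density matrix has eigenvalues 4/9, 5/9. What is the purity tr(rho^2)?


tr(rho^2) = sum of eigenvalues squared
= (4/9)^2 + (5/9)^2
= (16 + 25) / 81
= 41/81
= 0.5062

0.5062


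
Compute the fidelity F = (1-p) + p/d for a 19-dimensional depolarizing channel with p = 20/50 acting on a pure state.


F = (1-p) + p/d
= (1 - 0.4000) + 0.4000/19
= 0.6000 + 0.0211
= 0.6211

0.6211


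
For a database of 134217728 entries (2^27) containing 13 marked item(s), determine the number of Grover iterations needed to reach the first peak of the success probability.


After j Grover iterations the success probability is P(j) = sin^2((2j+1)*theta), where sin(theta) = sqrt(k/N).
N = 2^27 = 134217728, k = 13
sin(theta) = sqrt(k/N) = 0.0003112194527
theta = arcsin(sqrt(k/N)) = 0.0003112194578 rad
P(j) reaches its first maximum when (2j+1)*theta is as close as possible to pi/2, i.e. j = round(pi/(4*theta) - 1/2).
pi/(4*theta) - 1/2 = 2523.1152
(For comparison, the common estimate pi/4 * sqrt(N/k) = 2523.6153; the exact maximiser is used here.)
Optimal iterations = 2523

2523


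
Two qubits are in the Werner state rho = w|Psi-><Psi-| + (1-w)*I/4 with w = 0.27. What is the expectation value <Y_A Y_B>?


|Psi-> = (|01> - |10>)/sqrt(2)
For the pure Bell state, <Y_A Y_B> = -1 (Bell-state Pauli correlator).
The maximally-mixed part I/4 has tr(I/4 * P tensor P) = 0 for any traceless Pauli P.
So <Y_A Y_B>_rho = w * (-1) + (1 - w) * 0
= 0.27 * (-1)
= -0.2700

-0.2700


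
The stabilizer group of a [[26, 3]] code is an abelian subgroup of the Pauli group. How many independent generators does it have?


For an [[n,k]] stabilizer code:
Number of stabilizer generators = n - k
= 26 - 3
= 23

23


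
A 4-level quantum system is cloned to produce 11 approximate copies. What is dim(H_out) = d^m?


Output space = H^(tensor 11) where dim(H) = 4
dim = 4^11
= 16 (after 2 factors)
= 64 (after 3 factors)
= 256 (after 4 factors)
= 1024 (after 5 factors)
= 4096 (after 6 factors)
= 16384 (after 7 factors)
= 65536 (after 8 factors)
= 262144 (after 9 factors)
= 1048576 (after 10 factors)
= 4194304 (after 11 factors)
= 4194304

4194304


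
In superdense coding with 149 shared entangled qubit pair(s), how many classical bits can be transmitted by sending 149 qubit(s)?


Superdense coding allows 2 classical bits per shared entangled pair.
149 pair(s) -> 2 * 149 = 298 classical bits

298


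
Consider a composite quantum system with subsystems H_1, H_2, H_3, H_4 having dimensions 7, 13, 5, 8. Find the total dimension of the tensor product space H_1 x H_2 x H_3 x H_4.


dim(H_1 x H_2 x H_3 x H_4) = 7 * 13 * 5 * 8
= 91 * 5 * 8
= 455 * 8
= 3640

3640


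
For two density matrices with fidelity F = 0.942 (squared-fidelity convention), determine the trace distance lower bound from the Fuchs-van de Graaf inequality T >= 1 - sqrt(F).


Fuchs-van de Graaf (squared-fidelity convention): 1 - sqrt(F) <= T <= sqrt(1 - F).
Lower bound: T >= 1 - sqrt(F)
sqrt(F) = sqrt(0.942) = 0.9706
T >= 1 - 0.9706
T >= 0.0294

0.0294


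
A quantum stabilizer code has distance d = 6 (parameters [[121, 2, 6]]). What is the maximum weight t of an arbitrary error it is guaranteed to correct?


Code parameters: [[121, 2, 6]], distance d = 6.
Number of correctable errors = floor((d-1)/2)
= floor((6 - 1)/2)
= floor(5/2)
= 2

2


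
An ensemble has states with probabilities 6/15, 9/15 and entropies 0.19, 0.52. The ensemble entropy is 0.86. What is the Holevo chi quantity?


chi = S(rho) - sum_i p_i * S(rho_i)
Weighted entropy = 6/15 * 0.19 + 9/15 * 0.52
= 0.3880
chi = 0.86 - 0.3880
= 0.4720

0.4720


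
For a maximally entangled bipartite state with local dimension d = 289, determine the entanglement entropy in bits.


For a maximally entangled state in d x d:
S = log2(d) = log2(289)
= 8.1749

8.1749


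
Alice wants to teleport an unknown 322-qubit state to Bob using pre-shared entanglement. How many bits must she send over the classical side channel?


Quantum teleportation requires 2 classical bits per qubit teleported.
322 qubit(s) -> 2 * 322 = 644 classical bits

644


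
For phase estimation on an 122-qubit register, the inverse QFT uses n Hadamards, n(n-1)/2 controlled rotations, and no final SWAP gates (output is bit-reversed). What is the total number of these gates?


Hadamard gates: 122
Controlled rotations: n*(n-1)/2 = 122*121/2 = 7381
SWAP gates: 0 (omitted)
Total = 122 + 7381
= 7503

7503


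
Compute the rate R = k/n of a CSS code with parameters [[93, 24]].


Code rate R = k/n
= 24/93
= 0.2581

0.2581


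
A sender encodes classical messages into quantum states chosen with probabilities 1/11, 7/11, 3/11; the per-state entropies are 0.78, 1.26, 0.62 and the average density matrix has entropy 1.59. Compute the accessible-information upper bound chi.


chi = S(rho) - sum_i p_i * S(rho_i)
Weighted entropy = 1/11 * 0.78 + 7/11 * 1.26 + 3/11 * 0.62
= 1.0418
chi = 1.59 - 1.0418
= 0.5482

0.5482


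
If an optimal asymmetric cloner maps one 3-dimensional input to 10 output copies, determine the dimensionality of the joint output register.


Output space = H^(tensor 10) where dim(H) = 3
dim = 3^10
= 9 (after 2 factors)
= 27 (after 3 factors)
= 81 (after 4 factors)
= 243 (after 5 factors)
= 729 (after 6 factors)
= 2187 (after 7 factors)
= 6561 (after 8 factors)
= 19683 (after 9 factors)
= 59049 (after 10 factors)
= 59049

59049


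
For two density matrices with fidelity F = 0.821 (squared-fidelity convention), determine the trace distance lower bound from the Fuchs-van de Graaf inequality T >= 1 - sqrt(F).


Fuchs-van de Graaf (squared-fidelity convention): 1 - sqrt(F) <= T <= sqrt(1 - F).
Lower bound: T >= 1 - sqrt(F)
sqrt(F) = sqrt(0.821) = 0.9061
T >= 1 - 0.9061
T >= 0.0939

0.0939


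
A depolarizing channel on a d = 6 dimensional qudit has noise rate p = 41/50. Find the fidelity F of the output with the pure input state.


F = (1-p) + p/d
= (1 - 0.8200) + 0.8200/6
= 0.1800 + 0.1367
= 0.3167

0.3167


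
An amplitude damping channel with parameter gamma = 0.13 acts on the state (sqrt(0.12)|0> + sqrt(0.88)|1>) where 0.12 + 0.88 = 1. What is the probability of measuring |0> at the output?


For amplitude damping with parameter gamma on state sqrt(a)|0> + sqrt(b)|1>:
alpha^2 = 0.12, beta^2 = 0.88
P(|0>) = alpha^2 + gamma * beta^2
= 0.12 + 0.13 * 0.88
= 0.12 + 0.1144
= 0.2344

0.2344


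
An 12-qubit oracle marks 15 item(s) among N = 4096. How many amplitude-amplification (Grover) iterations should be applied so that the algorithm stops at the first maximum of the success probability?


After j Grover iterations the success probability is P(j) = sin^2((2j+1)*theta), where sin(theta) = sqrt(k/N).
N = 2^12 = 4096, k = 15
sin(theta) = sqrt(k/N) = 0.06051536478
theta = arcsin(sqrt(k/N)) = 0.06055236143 rad
P(j) reaches its first maximum when (2j+1)*theta is as close as possible to pi/2, i.e. j = round(pi/(4*theta) - 1/2).
pi/(4*theta) - 1/2 = 12.4706
(For comparison, the common estimate pi/4 * sqrt(N/k) = 12.9785; the exact maximiser is used here.)
Optimal iterations = 12

12


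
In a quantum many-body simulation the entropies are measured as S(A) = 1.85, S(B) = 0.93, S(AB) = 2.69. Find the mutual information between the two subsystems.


I(A:B) = S(A) + S(B) - S(AB)
= 1.85 + 0.93 - 2.69
= 0.0900

0.0900


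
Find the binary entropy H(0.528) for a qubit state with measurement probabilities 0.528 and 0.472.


S = -p*log2(p) - (1-p)*log2(1-p)
p = 0.5280, 1-p = 0.4720
= -0.5280 * log2(0.5280) - 0.4720 * log2(0.4720)
= -(-0.4865) - (-0.5112)
= 0.9977

0.9977


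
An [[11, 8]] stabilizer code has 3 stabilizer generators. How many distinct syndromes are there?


Each stabilizer generator gives a binary (+1 or -1) measurement outcome.
With 3 independent generators:
Total syndromes = 2^3
= 8

8


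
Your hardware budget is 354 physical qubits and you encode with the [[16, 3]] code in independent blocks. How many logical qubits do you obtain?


Each code block uses 16 physical qubits for 3 logical qubit(s).
Number of complete blocks = floor(354 / 16) = 22
Logical qubits = 22 * 3
= 66

66


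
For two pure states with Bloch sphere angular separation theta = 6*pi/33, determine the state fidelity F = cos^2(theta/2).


For states separated by angle theta on Bloch sphere:
F = cos^2(theta/2)
theta = 6*pi/33 = 0.5712
theta/2 = 0.2856
cos(theta/2) = 0.9595
F = 0.9206

0.9206


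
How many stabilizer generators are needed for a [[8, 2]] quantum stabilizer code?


For an [[n,k]] stabilizer code:
Number of stabilizer generators = n - k
= 8 - 2
= 6

6


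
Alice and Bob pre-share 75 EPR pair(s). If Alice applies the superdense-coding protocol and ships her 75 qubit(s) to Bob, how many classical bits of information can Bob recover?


Superdense coding allows 2 classical bits per shared entangled pair.
75 pair(s) -> 2 * 75 = 150 classical bits

150


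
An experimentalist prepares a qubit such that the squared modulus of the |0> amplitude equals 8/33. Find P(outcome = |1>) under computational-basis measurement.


|alpha|^2 = 8/33 = 0.2424
|beta|^2 = 1 - 8/33 = 25/33 = 0.7576
P(|1>) = |beta|^2 = 0.7576

0.7576


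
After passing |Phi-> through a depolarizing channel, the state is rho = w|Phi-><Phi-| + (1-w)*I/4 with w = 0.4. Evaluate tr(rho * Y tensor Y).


|Phi-> = (|00> - |11>)/sqrt(2)
For the pure Bell state, <Y_A Y_B> = +1 (Bell-state Pauli correlator).
The maximally-mixed part I/4 has tr(I/4 * P tensor P) = 0 for any traceless Pauli P.
So <Y_A Y_B>_rho = w * (+1) + (1 - w) * 0
= 0.4 * (+1)
= 0.4000

0.4000


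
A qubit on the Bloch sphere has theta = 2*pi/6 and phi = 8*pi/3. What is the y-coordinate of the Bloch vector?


theta = 1.0472, phi = 8.3776
r_y = sin(theta)*sin(phi) = 0.8660 * 0.8660
r_y = 0.7500

0.7500


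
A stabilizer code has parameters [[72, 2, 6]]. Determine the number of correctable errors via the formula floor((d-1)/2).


Code parameters: [[72, 2, 6]], distance d = 6.
Number of correctable errors = floor((d-1)/2)
= floor((6 - 1)/2)
= floor(5/2)
= 2

2


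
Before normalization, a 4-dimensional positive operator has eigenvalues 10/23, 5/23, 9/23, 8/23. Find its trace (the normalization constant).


tr(M) = sum of eigenvalues
= 10/23 + 5/23 + 9/23 + 8/23
= 32/23
= 1.3913

1.3913


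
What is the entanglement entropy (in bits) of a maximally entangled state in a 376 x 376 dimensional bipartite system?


For a maximally entangled state in d x d:
S = log2(d) = log2(376)
= 8.5546

8.5546


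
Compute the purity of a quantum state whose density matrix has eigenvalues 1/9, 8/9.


tr(rho^2) = sum of eigenvalues squared
= (1/9)^2 + (8/9)^2
= (1 + 64) / 81
= 65/81
= 0.8025

0.8025


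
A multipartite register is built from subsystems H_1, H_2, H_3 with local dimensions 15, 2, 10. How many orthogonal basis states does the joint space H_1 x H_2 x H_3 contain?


dim(H_1 x H_2 x H_3) = 15 * 2 * 10
= 30 * 10
= 300

300


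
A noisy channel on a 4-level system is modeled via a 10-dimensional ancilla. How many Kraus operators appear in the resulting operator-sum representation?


Tracing out the environment in an orthonormal basis {|i>_E} gives Kraus operators K_i = <i|_E U |0>_E.
Number of Kraus operators = dim(H_env) = d_env
= 10

10


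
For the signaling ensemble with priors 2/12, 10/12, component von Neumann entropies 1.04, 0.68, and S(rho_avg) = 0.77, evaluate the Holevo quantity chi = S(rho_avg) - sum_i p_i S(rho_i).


chi = S(rho) - sum_i p_i * S(rho_i)
Weighted entropy = 2/12 * 1.04 + 10/12 * 0.68
= 0.7400
chi = 0.77 - 0.7400
= 0.0300

0.0300


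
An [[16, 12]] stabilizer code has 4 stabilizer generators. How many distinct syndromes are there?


Each stabilizer generator gives a binary (+1 or -1) measurement outcome.
With 4 independent generators:
Total syndromes = 2^4
= 16

16


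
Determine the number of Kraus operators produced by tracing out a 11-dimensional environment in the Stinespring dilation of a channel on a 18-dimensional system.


Tracing out the environment in an orthonormal basis {|i>_E} gives Kraus operators K_i = <i|_E U |0>_E.
Number of Kraus operators = dim(H_env) = d_env
= 11

11


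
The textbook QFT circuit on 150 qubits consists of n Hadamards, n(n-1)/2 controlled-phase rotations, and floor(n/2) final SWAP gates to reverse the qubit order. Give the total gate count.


Hadamard gates: 150
Controlled rotations: n*(n-1)/2 = 150*149/2 = 11175
SWAP gates: floor(n/2) = floor(150/2) = 75
Total = 150 + 11175 + 75
= 11400

11400


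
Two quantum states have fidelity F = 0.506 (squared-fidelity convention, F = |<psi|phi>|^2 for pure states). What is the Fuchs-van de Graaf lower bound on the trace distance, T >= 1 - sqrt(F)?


Fuchs-van de Graaf (squared-fidelity convention): 1 - sqrt(F) <= T <= sqrt(1 - F).
Lower bound: T >= 1 - sqrt(F)
sqrt(F) = sqrt(0.506) = 0.7113
T >= 1 - 0.7113
T >= 0.2887

0.2887


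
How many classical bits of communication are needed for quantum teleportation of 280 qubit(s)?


Quantum teleportation requires 2 classical bits per qubit teleported.
280 qubit(s) -> 2 * 280 = 560 classical bits

560


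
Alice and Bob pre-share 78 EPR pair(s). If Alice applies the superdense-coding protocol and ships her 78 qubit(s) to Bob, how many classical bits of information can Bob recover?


Superdense coding allows 2 classical bits per shared entangled pair.
78 pair(s) -> 2 * 78 = 156 classical bits

156


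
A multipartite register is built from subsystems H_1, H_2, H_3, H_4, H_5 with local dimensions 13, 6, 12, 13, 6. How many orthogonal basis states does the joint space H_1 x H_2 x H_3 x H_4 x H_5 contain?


dim(H_1 x H_2 x H_3 x H_4 x H_5) = 13 * 6 * 12 * 13 * 6
= 78 * 12 * 13 * 6
= 936 * 13 * 6
= 12168 * 6
= 73008

73008


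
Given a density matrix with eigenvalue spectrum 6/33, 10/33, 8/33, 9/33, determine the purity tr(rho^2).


tr(rho^2) = sum of eigenvalues squared
= (6/33)^2 + (10/33)^2 + (8/33)^2 + (9/33)^2
= (36 + 100 + 64 + 81) / 1089
= 281/1089
= 0.2580

0.2580


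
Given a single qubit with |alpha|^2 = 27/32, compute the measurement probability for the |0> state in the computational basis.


|alpha|^2 = 27/32 = 0.8438
|beta|^2 = 1 - 27/32 = 5/32 = 0.1562
P(|0>) = |alpha|^2 = 0.8438

0.8438


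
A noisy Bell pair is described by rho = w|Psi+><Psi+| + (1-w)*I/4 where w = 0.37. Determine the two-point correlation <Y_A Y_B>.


|Psi+> = (|01> + |10>)/sqrt(2)
For the pure Bell state, <Y_A Y_B> = +1 (Bell-state Pauli correlator).
The maximally-mixed part I/4 has tr(I/4 * P tensor P) = 0 for any traceless Pauli P.
So <Y_A Y_B>_rho = w * (+1) + (1 - w) * 0
= 0.37 * (+1)
= 0.3700

0.3700


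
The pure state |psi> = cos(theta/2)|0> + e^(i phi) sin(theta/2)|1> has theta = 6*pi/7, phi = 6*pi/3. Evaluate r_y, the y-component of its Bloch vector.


theta = 2.6928, phi = 6.2832
r_y = sin(theta)*sin(phi) = 0.4339 * 0.0000
r_y = 0.0000

0.0000


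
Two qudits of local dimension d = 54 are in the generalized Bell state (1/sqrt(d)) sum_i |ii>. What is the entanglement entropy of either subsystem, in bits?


For a maximally entangled state in d x d:
S = log2(d) = log2(54)
= 5.7549

5.7549


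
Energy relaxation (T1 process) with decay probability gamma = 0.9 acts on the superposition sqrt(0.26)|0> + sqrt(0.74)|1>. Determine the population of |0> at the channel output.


For amplitude damping with parameter gamma on state sqrt(a)|0> + sqrt(b)|1>:
alpha^2 = 0.26, beta^2 = 0.74
P(|0>) = alpha^2 + gamma * beta^2
= 0.26 + 0.9 * 0.74
= 0.26 + 0.6660
= 0.9260

0.9260


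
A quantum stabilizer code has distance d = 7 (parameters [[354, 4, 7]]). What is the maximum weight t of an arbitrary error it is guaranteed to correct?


Code parameters: [[354, 4, 7]], distance d = 7.
Number of correctable errors = floor((d-1)/2)
= floor((7 - 1)/2)
= floor(6/2)
= 3

3


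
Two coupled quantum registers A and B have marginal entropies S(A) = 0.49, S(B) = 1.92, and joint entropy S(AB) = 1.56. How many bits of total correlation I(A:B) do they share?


I(A:B) = S(A) + S(B) - S(AB)
= 0.49 + 1.92 - 1.56
= 0.8500

0.8500


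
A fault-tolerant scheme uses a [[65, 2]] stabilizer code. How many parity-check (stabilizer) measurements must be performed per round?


For an [[n,k]] stabilizer code:
Number of stabilizer generators = n - k
= 65 - 2
= 63

63


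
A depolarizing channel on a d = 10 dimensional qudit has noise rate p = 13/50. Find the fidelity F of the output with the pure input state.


F = (1-p) + p/d
= (1 - 0.2600) + 0.2600/10
= 0.7400 + 0.0260
= 0.7660

0.7660


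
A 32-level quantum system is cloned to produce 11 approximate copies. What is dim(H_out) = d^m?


Output space = H^(tensor 11) where dim(H) = 32
dim = 32^11
= 1024 (after 2 factors)
= 32768 (after 3 factors)
= 1048576 (after 4 factors)
= 33554432 (after 5 factors)
= 1073741824 (after 6 factors)
= 34359738368 (after 7 factors)
= 1099511627776 (after 8 factors)
= 35184372088832 (after 9 factors)
= 1125899906842624 (after 10 factors)
= 36028797018963968 (after 11 factors)
= 36028797018963968

36028797018963968


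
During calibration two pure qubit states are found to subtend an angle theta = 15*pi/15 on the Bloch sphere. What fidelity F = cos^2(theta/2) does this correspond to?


For states separated by angle theta on Bloch sphere:
F = cos^2(theta/2)
theta = 15*pi/15 = 3.1416
theta/2 = 1.5708
cos(theta/2) = 0.0000
F = 0.0000

0.0000


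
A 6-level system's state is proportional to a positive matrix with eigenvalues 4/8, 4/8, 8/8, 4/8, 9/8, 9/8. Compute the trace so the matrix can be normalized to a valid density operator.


tr(M) = sum of eigenvalues
= 4/8 + 4/8 + 8/8 + 4/8 + 9/8 + 9/8
= 38/8
= 4.7500

4.7500


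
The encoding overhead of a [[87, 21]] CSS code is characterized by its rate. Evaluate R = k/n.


Code rate R = k/n
= 21/87
= 0.2414

0.2414


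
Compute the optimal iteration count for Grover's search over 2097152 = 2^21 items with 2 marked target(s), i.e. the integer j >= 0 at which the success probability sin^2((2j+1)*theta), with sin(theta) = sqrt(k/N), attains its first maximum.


After j Grover iterations the success probability is P(j) = sin^2((2j+1)*theta), where sin(theta) = sqrt(k/N).
N = 2^21 = 2097152, k = 2
sin(theta) = sqrt(k/N) = 0.0009765625
theta = arcsin(sqrt(k/N)) = 0.0009765626552 rad
P(j) reaches its first maximum when (2j+1)*theta is as close as possible to pi/2, i.e. j = round(pi/(4*theta) - 1/2).
pi/(4*theta) - 1/2 = 803.7476
(For comparison, the common estimate pi/4 * sqrt(N/k) = 804.2477; the exact maximiser is used here.)
Optimal iterations = 804

804


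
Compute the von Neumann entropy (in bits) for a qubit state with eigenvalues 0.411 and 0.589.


S = -p*log2(p) - (1-p)*log2(1-p)
p = 0.4110, 1-p = 0.5890
= -0.4110 * log2(0.4110) - 0.5890 * log2(0.5890)
= -(-0.5272) - (-0.4498)
= 0.9770

0.9770


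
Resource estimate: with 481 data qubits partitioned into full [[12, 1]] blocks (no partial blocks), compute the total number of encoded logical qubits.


Each code block uses 12 physical qubits for 1 logical qubit(s).
Number of complete blocks = floor(481 / 12) = 40
Logical qubits = 40 * 1
= 40

40


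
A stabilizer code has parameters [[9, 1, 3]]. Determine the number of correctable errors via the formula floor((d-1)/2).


Code parameters: [[9, 1, 3]], distance d = 3.
Number of correctable errors = floor((d-1)/2)
= floor((3 - 1)/2)
= floor(2/2)
= 1

1


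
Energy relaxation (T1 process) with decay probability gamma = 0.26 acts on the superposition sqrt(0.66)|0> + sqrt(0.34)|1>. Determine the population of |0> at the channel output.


For amplitude damping with parameter gamma on state sqrt(a)|0> + sqrt(b)|1>:
alpha^2 = 0.66, beta^2 = 0.34
P(|0>) = alpha^2 + gamma * beta^2
= 0.66 + 0.26 * 0.34
= 0.66 + 0.0884
= 0.7484

0.7484


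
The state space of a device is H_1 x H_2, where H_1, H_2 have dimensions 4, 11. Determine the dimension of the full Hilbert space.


dim(H_1 x H_2) = 4 * 11
= 44

44


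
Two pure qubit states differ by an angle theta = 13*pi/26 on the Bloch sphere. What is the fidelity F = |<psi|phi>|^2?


For states separated by angle theta on Bloch sphere:
F = cos^2(theta/2)
theta = 13*pi/26 = 1.5708
theta/2 = 0.7854
cos(theta/2) = 0.7071
F = 0.5000

0.5000


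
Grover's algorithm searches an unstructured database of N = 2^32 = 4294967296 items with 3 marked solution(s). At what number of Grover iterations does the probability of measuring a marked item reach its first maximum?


After j Grover iterations the success probability is P(j) = sin^2((2j+1)*theta), where sin(theta) = sqrt(k/N).
N = 2^32 = 4294967296, k = 3
sin(theta) = sqrt(k/N) = 2.642899792e-05
theta = arcsin(sqrt(k/N)) = 2.642899792e-05 rad
P(j) reaches its first maximum when (2j+1)*theta is as close as possible to pi/2, i.e. j = round(pi/(4*theta) - 1/2).
pi/(4*theta) - 1/2 = 29716.7888
(For comparison, the common estimate pi/4 * sqrt(N/k) = 29717.2888; the exact maximiser is used here.)
Optimal iterations = 29717

29717


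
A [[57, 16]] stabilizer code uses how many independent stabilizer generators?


For an [[n,k]] stabilizer code:
Number of stabilizer generators = n - k
= 57 - 16
= 41

41


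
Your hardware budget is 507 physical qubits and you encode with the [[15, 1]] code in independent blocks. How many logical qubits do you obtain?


Each code block uses 15 physical qubits for 1 logical qubit(s).
Number of complete blocks = floor(507 / 15) = 33
Logical qubits = 33 * 1
= 33

33


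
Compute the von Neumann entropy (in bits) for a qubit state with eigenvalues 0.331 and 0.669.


S = -p*log2(p) - (1-p)*log2(1-p)
p = 0.3310, 1-p = 0.6690
= -0.3310 * log2(0.3310) - 0.6690 * log2(0.6690)
= -(-0.5280) - (-0.3880)
= 0.9159

0.9159


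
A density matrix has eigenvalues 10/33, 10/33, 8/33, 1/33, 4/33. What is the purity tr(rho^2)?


tr(rho^2) = sum of eigenvalues squared
= (10/33)^2 + (10/33)^2 + (8/33)^2 + (1/33)^2 + (4/33)^2
= (100 + 100 + 64 + 1 + 16) / 1089
= 281/1089
= 0.2580

0.2580


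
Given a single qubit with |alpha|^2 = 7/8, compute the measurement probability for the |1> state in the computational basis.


|alpha|^2 = 7/8 = 0.8750
|beta|^2 = 1 - 7/8 = 1/8 = 0.1250
P(|1>) = |beta|^2 = 0.1250

0.1250


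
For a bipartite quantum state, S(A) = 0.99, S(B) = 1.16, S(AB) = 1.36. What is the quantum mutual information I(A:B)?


I(A:B) = S(A) + S(B) - S(AB)
= 0.99 + 1.16 - 1.36
= 0.7900

0.7900


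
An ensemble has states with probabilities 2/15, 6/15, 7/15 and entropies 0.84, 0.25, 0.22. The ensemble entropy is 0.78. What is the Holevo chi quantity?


chi = S(rho) - sum_i p_i * S(rho_i)
Weighted entropy = 2/15 * 0.84 + 6/15 * 0.25 + 7/15 * 0.22
= 0.3147
chi = 0.78 - 0.3147
= 0.4653

0.4653


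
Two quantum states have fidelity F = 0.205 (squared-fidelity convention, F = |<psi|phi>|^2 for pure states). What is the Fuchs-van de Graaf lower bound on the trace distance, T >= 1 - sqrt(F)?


Fuchs-van de Graaf (squared-fidelity convention): 1 - sqrt(F) <= T <= sqrt(1 - F).
Lower bound: T >= 1 - sqrt(F)
sqrt(F) = sqrt(0.205) = 0.4528
T >= 1 - 0.4528
T >= 0.5472

0.5472


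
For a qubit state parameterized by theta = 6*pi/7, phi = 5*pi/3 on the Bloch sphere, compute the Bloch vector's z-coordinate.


theta = 2.6928, phi = 5.2360
r_z = cos(theta) = -0.9010

-0.9010


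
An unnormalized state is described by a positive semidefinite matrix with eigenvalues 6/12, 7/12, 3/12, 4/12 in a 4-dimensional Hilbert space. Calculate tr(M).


tr(M) = sum of eigenvalues
= 6/12 + 7/12 + 3/12 + 4/12
= 20/12
= 1.6667

1.6667


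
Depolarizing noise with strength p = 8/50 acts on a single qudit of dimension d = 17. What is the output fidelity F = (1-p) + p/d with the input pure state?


F = (1-p) + p/d
= (1 - 0.1600) + 0.1600/17
= 0.8400 + 0.0094
= 0.8494

0.8494


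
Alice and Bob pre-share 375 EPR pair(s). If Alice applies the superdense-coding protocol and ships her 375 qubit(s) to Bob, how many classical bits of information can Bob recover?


Superdense coding allows 2 classical bits per shared entangled pair.
375 pair(s) -> 2 * 375 = 750 classical bits

750


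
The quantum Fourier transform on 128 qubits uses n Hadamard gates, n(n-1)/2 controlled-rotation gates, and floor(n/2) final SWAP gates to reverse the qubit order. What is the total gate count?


Hadamard gates: 128
Controlled rotations: n*(n-1)/2 = 128*127/2 = 8128
SWAP gates: floor(n/2) = floor(128/2) = 64
Total = 128 + 8128 + 64
= 8320

8320


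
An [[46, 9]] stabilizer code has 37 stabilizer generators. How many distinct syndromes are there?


Each stabilizer generator gives a binary (+1 or -1) measurement outcome.
With 37 independent generators:
Total syndromes = 2^37
= 137438953472

137438953472


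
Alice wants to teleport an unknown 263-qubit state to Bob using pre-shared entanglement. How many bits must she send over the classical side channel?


Quantum teleportation requires 2 classical bits per qubit teleported.
263 qubit(s) -> 2 * 263 = 526 classical bits

526


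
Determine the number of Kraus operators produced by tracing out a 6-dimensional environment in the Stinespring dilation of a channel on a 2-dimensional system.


Tracing out the environment in an orthonormal basis {|i>_E} gives Kraus operators K_i = <i|_E U |0>_E.
Number of Kraus operators = dim(H_env) = d_env
= 6

6


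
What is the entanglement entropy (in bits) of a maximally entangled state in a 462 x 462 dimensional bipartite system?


For a maximally entangled state in d x d:
S = log2(d) = log2(462)
= 8.8517

8.8517


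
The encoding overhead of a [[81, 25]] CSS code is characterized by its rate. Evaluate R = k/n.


Code rate R = k/n
= 25/81
= 0.3086

0.3086


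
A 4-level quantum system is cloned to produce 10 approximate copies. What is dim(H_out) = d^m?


Output space = H^(tensor 10) where dim(H) = 4
dim = 4^10
= 16 (after 2 factors)
= 64 (after 3 factors)
= 256 (after 4 factors)
= 1024 (after 5 factors)
= 4096 (after 6 factors)
= 16384 (after 7 factors)
= 65536 (after 8 factors)
= 262144 (after 9 factors)
= 1048576 (after 10 factors)
= 1048576

1048576


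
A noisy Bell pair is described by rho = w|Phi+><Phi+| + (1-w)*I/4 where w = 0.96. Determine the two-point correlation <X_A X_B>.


|Phi+> = (|00> + |11>)/sqrt(2)
For the pure Bell state, <X_A X_B> = +1 (Bell-state Pauli correlator).
The maximally-mixed part I/4 has tr(I/4 * P tensor P) = 0 for any traceless Pauli P.
So <X_A X_B>_rho = w * (+1) + (1 - w) * 0
= 0.96 * (+1)
= 0.9600

0.9600


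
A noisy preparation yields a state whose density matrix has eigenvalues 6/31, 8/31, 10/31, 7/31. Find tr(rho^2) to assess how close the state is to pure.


tr(rho^2) = sum of eigenvalues squared
= (6/31)^2 + (8/31)^2 + (10/31)^2 + (7/31)^2
= (36 + 64 + 100 + 49) / 961
= 249/961
= 0.2591

0.2591


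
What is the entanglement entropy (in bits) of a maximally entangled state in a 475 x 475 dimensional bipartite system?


For a maximally entangled state in d x d:
S = log2(d) = log2(475)
= 8.8918

8.8918


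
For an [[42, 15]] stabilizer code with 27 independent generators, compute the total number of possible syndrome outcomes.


Each stabilizer generator gives a binary (+1 or -1) measurement outcome.
With 27 independent generators:
Total syndromes = 2^27
= 134217728

134217728


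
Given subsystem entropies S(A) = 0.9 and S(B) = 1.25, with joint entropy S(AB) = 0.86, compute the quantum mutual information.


I(A:B) = S(A) + S(B) - S(AB)
= 0.9 + 1.25 - 0.86
= 1.2900

1.2900


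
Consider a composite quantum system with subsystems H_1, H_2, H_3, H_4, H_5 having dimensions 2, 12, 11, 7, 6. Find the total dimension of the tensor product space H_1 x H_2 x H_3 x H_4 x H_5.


dim(H_1 x H_2 x H_3 x H_4 x H_5) = 2 * 12 * 11 * 7 * 6
= 24 * 11 * 7 * 6
= 264 * 7 * 6
= 1848 * 6
= 11088

11088


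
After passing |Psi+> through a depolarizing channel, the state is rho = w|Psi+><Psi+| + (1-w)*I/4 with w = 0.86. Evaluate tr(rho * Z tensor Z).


|Psi+> = (|01> + |10>)/sqrt(2)
For the pure Bell state, <Z_A Z_B> = -1 (Bell-state Pauli correlator).
The maximally-mixed part I/4 has tr(I/4 * P tensor P) = 0 for any traceless Pauli P.
So <Z_A Z_B>_rho = w * (-1) + (1 - w) * 0
= 0.86 * (-1)
= -0.8600

-0.8600


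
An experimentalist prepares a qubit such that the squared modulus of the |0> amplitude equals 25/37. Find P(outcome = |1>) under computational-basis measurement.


|alpha|^2 = 25/37 = 0.6757
|beta|^2 = 1 - 25/37 = 12/37 = 0.3243
P(|1>) = |beta|^2 = 0.3243

0.3243


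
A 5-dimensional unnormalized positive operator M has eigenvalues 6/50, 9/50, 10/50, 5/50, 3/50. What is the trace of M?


tr(M) = sum of eigenvalues
= 6/50 + 9/50 + 10/50 + 5/50 + 3/50
= 33/50
= 0.6600

0.6600


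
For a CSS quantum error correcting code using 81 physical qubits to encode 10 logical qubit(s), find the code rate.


Code rate R = k/n
= 10/81
= 0.1235

0.1235


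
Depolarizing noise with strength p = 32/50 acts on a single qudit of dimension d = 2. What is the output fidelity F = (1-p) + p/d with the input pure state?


F = (1-p) + p/d
= (1 - 0.6400) + 0.6400/2
= 0.3600 + 0.3200
= 0.6800

0.6800


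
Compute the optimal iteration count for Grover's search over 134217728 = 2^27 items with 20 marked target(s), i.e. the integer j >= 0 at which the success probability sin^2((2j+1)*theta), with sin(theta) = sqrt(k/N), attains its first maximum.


After j Grover iterations the success probability is P(j) = sin^2((2j+1)*theta), where sin(theta) = sqrt(k/N).
N = 2^27 = 134217728, k = 20
sin(theta) = sqrt(k/N) = 0.0003860202222
theta = arcsin(sqrt(k/N)) = 0.0003860202318 rad
P(j) reaches its first maximum when (2j+1)*theta is as close as possible to pi/2, i.e. j = round(pi/(4*theta) - 1/2).
pi/(4*theta) - 1/2 = 2034.1036
(For comparison, the common estimate pi/4 * sqrt(N/k) = 2034.6037; the exact maximiser is used here.)
Optimal iterations = 2034

2034


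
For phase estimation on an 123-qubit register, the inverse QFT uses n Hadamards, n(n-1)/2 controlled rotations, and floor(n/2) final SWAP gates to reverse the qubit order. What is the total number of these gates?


Hadamard gates: 123
Controlled rotations: n*(n-1)/2 = 123*122/2 = 7503
SWAP gates: floor(n/2) = floor(123/2) = 61
Total = 123 + 7503 + 61
= 7687

7687


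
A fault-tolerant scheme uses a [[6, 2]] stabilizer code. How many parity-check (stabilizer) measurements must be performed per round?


For an [[n,k]] stabilizer code:
Number of stabilizer generators = n - k
= 6 - 2
= 4

4


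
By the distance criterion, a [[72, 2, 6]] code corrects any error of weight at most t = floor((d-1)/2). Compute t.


Code parameters: [[72, 2, 6]], distance d = 6.
Number of correctable errors = floor((d-1)/2)
= floor((6 - 1)/2)
= floor(5/2)
= 2

2


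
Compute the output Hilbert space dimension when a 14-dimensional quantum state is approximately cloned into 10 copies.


Output space = H^(tensor 10) where dim(H) = 14
dim = 14^10
= 196 (after 2 factors)
= 2744 (after 3 factors)
= 38416 (after 4 factors)
= 537824 (after 5 factors)
= 7529536 (after 6 factors)
= 105413504 (after 7 factors)
= 1475789056 (after 8 factors)
= 20661046784 (after 9 factors)
= 289254654976 (after 10 factors)
= 289254654976

289254654976


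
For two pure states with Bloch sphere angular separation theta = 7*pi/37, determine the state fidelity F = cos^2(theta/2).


For states separated by angle theta on Bloch sphere:
F = cos^2(theta/2)
theta = 7*pi/37 = 0.5944
theta/2 = 0.2972
cos(theta/2) = 0.9562
F = 0.9143

0.9143


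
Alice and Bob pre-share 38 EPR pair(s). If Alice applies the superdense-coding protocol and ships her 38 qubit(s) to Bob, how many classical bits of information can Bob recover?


Superdense coding allows 2 classical bits per shared entangled pair.
38 pair(s) -> 2 * 38 = 76 classical bits

76


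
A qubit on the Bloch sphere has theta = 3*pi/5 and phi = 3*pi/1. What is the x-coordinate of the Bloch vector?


theta = 1.8850, phi = 9.4248
r_x = sin(theta)*cos(phi) = 0.9511 * -1.0000
r_x = -0.9511

-0.9511


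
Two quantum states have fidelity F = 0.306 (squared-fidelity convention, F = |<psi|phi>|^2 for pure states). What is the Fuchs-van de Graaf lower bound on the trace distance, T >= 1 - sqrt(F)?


Fuchs-van de Graaf (squared-fidelity convention): 1 - sqrt(F) <= T <= sqrt(1 - F).
Lower bound: T >= 1 - sqrt(F)
sqrt(F) = sqrt(0.306) = 0.5532
T >= 1 - 0.5532
T >= 0.4468

0.4468


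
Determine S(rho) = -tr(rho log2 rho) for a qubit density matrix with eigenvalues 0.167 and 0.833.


S = -p*log2(p) - (1-p)*log2(1-p)
p = 0.1670, 1-p = 0.8330
= -0.1670 * log2(0.1670) - 0.8330 * log2(0.8330)
= -(-0.4312) - (-0.2196)
= 0.6508

0.6508


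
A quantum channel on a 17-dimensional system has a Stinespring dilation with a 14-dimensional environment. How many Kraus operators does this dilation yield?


Tracing out the environment in an orthonormal basis {|i>_E} gives Kraus operators K_i = <i|_E U |0>_E.
Number of Kraus operators = dim(H_env) = d_env
= 14

14


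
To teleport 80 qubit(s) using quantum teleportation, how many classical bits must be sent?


Quantum teleportation requires 2 classical bits per qubit teleported.
80 qubit(s) -> 2 * 80 = 160 classical bits

160


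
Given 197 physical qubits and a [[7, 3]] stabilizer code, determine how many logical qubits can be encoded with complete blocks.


Each code block uses 7 physical qubits for 3 logical qubit(s).
Number of complete blocks = floor(197 / 7) = 28
Logical qubits = 28 * 3
= 84

84
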